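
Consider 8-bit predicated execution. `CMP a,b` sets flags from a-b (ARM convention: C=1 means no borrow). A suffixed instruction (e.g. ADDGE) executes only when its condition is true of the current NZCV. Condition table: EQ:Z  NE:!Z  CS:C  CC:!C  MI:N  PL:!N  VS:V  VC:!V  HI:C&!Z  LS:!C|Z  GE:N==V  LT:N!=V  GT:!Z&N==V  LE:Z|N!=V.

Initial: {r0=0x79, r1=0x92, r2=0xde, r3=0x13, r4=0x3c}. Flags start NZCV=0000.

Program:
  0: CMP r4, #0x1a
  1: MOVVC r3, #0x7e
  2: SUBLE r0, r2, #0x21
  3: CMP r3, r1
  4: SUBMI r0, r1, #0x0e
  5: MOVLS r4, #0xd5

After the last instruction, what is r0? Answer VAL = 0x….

VAL = 0x84

[0] flags=0010 → (cmp)
[1] flags=0010 VC?T → r3=0x7e
[2] flags=0010 LE?F → skip
[3] flags=1001 → (cmp)
[4] flags=1001 MI?T → r0=0x84
[5] flags=1001 LS?T → r4=0xd5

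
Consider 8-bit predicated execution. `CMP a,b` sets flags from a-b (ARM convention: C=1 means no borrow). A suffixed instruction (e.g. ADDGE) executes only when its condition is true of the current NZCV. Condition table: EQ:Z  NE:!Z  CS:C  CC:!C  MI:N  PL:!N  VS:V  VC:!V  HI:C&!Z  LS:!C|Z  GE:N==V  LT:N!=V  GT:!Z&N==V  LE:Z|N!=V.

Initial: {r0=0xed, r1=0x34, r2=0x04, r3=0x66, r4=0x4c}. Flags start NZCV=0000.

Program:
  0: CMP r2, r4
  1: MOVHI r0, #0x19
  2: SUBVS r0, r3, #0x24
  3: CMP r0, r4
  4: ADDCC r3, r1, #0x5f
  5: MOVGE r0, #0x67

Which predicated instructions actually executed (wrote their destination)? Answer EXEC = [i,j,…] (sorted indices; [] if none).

EXEC = []

[0] flags=1000 → (cmp)
[1] flags=1000 HI?F → skip
[2] flags=1000 VS?F → skip
[3] flags=1010 → (cmp)
[4] flags=1010 CC?F → skip
[5] flags=1010 GE?F → skip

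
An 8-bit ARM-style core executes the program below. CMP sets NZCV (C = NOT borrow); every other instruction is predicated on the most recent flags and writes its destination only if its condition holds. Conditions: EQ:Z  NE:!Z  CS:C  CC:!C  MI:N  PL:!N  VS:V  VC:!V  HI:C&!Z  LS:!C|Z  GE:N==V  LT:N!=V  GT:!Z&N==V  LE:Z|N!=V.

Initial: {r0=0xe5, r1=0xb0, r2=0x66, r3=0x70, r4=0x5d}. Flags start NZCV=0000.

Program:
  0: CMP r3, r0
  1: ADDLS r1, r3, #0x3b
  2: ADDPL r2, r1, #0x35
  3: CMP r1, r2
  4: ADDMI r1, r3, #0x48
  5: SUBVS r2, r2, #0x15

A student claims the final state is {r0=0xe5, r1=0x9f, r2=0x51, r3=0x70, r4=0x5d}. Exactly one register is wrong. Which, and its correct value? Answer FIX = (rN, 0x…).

[0] flags=1001 → (cmp)
[1] flags=1001 LS?T → r1=0xab
[2] flags=1001 PL?F → skip
[3] flags=0011 → (cmp)
[4] flags=0011 MI?F → skip
[5] flags=0011 VS?T → r2=0x51

FIX = (r1, 0xab)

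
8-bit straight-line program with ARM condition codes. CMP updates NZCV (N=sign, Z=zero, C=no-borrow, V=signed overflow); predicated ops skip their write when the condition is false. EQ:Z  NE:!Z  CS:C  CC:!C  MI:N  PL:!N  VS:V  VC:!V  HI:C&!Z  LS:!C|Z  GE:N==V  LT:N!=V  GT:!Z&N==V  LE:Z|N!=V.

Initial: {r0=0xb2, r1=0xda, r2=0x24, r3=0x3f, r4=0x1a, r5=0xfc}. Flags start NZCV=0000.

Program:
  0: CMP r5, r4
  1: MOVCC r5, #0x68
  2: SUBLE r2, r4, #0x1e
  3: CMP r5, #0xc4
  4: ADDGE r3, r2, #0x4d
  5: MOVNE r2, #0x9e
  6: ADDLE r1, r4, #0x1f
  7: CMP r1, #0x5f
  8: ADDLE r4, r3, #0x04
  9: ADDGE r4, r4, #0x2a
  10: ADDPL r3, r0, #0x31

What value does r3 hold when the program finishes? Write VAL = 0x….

VAL = 0xe3

0: ✓ CMP  NZCV=1010
1: · MOVCC
2: ✓ SUBLE  r2←0xfc
3: ✓ CMP  NZCV=0010
4: ✓ ADDGE  r3←0x49
5: ✓ MOVNE  r2←0x9e
6: · ADDLE
7: ✓ CMP  NZCV=0011
8: ✓ ADDLE  r4←0x4d
9: · ADDGE
10: ✓ ADDPL  r3←0xe3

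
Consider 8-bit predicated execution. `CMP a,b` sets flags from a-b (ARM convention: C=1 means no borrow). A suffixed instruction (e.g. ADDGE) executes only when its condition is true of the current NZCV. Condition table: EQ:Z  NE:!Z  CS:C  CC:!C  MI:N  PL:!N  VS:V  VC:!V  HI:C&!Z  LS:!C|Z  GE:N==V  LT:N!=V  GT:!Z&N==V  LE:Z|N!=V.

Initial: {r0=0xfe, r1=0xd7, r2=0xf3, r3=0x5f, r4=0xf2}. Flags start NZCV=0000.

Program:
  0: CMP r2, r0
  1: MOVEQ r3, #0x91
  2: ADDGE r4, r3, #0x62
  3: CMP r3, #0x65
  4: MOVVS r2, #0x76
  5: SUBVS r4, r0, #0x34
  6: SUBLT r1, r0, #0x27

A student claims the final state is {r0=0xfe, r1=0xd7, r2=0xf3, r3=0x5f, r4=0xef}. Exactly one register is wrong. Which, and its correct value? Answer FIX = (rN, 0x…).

FIX = (r4, 0xf2)

[0] flags=1000 → (cmp)
[1] flags=1000 EQ?F → skip
[2] flags=1000 GE?F → skip
[3] flags=1000 → (cmp)
[4] flags=1000 VS?F → skip
[5] flags=1000 VS?F → skip
[6] flags=1000 LT?T → r1=0xd7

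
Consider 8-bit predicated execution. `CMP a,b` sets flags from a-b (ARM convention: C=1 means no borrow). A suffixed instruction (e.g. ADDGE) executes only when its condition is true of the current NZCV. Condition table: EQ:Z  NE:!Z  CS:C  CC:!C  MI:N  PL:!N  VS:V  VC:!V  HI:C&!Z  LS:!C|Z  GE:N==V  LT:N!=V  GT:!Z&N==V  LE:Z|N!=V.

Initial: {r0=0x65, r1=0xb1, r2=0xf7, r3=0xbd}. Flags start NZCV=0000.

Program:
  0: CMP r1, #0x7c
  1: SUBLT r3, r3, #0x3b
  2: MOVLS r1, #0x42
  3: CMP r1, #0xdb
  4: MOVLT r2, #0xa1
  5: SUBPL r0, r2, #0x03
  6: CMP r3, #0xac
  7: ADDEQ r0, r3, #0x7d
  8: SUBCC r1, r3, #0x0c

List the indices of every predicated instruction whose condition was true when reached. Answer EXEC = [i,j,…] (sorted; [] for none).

[0] flags=0011 → (cmp)
[1] flags=0011 LT?T → r3=0x82
[2] flags=0011 LS?F → skip
[3] flags=1000 → (cmp)
[4] flags=1000 LT?T → r2=0xa1
[5] flags=1000 PL?F → skip
[6] flags=1000 → (cmp)
[7] flags=1000 EQ?F → skip
[8] flags=1000 CC?T → r1=0x76

EXEC = [1,4,8]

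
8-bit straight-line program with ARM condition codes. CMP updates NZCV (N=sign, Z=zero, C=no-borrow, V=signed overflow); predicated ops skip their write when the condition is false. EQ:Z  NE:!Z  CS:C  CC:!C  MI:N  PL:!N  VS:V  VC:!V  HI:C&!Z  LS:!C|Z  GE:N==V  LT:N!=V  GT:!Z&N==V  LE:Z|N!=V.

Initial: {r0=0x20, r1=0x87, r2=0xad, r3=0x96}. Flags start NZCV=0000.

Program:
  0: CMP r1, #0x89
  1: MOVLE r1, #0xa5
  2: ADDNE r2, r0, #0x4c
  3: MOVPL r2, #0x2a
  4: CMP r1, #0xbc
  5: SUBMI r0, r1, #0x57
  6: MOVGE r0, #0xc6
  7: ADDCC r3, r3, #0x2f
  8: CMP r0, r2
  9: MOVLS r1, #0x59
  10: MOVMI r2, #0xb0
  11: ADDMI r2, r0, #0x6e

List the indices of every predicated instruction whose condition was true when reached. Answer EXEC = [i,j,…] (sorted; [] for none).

0: ✓ CMP  NZCV=1000
1: ✓ MOVLE  r1←0xa5
2: ✓ ADDNE  r2←0x6c
3: · MOVPL
4: ✓ CMP  NZCV=1000
5: ✓ SUBMI  r0←0x4e
6: · MOVGE
7: ✓ ADDCC  r3←0xc5
8: ✓ CMP  NZCV=1000
9: ✓ MOVLS  r1←0x59
10: ✓ MOVMI  r2←0xb0
11: ✓ ADDMI  r2←0xbc

EXEC = [1,2,5,7,9,10,11]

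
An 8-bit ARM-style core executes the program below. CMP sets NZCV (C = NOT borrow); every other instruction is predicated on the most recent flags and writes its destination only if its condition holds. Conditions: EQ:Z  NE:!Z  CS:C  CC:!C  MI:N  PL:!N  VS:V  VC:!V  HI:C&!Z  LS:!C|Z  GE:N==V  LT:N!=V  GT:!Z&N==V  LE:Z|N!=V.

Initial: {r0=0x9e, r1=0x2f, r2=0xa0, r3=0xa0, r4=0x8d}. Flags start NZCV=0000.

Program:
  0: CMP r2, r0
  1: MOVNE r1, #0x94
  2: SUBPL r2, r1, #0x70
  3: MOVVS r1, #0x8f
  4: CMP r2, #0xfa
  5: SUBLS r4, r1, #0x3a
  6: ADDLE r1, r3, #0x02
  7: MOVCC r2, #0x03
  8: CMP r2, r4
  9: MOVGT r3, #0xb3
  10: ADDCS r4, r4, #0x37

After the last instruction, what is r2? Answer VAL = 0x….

VAL = 0x03

0: ✓ CMP  NZCV=0010
1: ✓ MOVNE  r1←0x94
2: ✓ SUBPL  r2←0x24
3: · MOVVS
4: ✓ CMP  NZCV=0000
5: ✓ SUBLS  r4←0x5a
6: · ADDLE
7: ✓ MOVCC  r2←0x03
8: ✓ CMP  NZCV=1000
9: · MOVGT
10: · ADDCS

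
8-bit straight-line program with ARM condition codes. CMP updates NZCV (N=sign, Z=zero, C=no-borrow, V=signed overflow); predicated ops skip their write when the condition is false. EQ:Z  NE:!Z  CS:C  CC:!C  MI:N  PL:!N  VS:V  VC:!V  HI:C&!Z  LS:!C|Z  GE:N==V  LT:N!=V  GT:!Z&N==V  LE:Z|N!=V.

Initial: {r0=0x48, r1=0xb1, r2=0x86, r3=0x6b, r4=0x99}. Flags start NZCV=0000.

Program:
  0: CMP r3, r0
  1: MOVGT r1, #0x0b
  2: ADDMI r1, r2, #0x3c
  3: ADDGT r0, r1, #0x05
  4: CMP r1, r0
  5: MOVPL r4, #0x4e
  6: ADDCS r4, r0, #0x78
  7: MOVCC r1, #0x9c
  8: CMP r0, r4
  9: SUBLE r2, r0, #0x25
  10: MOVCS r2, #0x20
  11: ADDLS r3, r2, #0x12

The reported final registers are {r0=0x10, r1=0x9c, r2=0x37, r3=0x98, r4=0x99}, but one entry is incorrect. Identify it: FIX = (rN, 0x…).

[0] flags=0010 → (cmp)
[1] flags=0010 GT?T → r1=0x0b
[2] flags=0010 MI?F → skip
[3] flags=0010 GT?T → r0=0x10
[4] flags=1000 → (cmp)
[5] flags=1000 PL?F → skip
[6] flags=1000 CS?F → skip
[7] flags=1000 CC?T → r1=0x9c
[8] flags=0000 → (cmp)
[9] flags=0000 LE?F → skip
[10] flags=0000 CS?F → skip
[11] flags=0000 LS?T → r3=0x98

FIX = (r2, 0x86)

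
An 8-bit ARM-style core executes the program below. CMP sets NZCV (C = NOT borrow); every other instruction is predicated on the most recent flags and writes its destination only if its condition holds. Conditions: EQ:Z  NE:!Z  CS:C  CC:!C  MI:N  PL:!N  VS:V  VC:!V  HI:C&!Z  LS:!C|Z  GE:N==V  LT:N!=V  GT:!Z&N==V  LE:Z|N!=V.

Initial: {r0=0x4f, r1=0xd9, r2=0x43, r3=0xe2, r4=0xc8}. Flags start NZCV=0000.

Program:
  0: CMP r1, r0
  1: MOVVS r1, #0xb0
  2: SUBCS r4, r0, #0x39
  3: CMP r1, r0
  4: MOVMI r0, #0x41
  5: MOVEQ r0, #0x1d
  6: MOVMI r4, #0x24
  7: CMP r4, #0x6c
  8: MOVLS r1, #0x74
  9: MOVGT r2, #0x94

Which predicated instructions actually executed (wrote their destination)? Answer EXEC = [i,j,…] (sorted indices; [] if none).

[0] flags=1010 → (cmp)
[1] flags=1010 VS?F → skip
[2] flags=1010 CS?T → r4=0x16
[3] flags=1010 → (cmp)
[4] flags=1010 MI?T → r0=0x41
[5] flags=1010 EQ?F → skip
[6] flags=1010 MI?T → r4=0x24
[7] flags=1000 → (cmp)
[8] flags=1000 LS?T → r1=0x74
[9] flags=1000 GT?F → skip

EXEC = [2,4,6,8]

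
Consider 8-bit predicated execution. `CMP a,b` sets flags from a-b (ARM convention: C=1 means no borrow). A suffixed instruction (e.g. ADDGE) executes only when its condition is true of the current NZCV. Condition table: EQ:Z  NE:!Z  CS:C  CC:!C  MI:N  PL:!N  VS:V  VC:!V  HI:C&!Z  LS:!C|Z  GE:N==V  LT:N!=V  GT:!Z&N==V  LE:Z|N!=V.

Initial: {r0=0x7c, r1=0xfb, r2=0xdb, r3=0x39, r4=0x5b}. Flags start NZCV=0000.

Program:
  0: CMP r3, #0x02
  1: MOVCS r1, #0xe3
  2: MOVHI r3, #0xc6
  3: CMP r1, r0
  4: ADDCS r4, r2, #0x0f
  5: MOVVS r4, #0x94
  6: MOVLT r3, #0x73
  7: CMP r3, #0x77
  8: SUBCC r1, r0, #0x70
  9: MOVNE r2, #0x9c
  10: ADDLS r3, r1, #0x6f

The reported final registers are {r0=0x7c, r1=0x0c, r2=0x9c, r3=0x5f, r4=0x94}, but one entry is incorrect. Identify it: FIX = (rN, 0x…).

FIX = (r3, 0x7b)

[0] flags=0010 → (cmp)
[1] flags=0010 CS?T → r1=0xe3
[2] flags=0010 HI?T → r3=0xc6
[3] flags=0011 → (cmp)
[4] flags=0011 CS?T → r4=0xea
[5] flags=0011 VS?T → r4=0x94
[6] flags=0011 LT?T → r3=0x73
[7] flags=1000 → (cmp)
[8] flags=1000 CC?T → r1=0x0c
[9] flags=1000 NE?T → r2=0x9c
[10] flags=1000 LS?T → r3=0x7b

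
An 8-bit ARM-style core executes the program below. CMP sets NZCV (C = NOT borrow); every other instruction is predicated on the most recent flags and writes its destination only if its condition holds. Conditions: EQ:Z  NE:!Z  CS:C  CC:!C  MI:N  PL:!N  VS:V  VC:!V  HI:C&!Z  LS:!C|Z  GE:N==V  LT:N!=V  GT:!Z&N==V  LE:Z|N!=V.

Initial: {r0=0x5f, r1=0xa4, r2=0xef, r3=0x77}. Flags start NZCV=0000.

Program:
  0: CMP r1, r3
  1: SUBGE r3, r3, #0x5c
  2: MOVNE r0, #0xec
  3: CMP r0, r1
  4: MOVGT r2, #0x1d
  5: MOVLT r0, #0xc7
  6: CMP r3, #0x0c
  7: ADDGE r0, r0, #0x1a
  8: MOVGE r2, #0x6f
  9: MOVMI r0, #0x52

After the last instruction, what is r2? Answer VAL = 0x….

VAL = 0x6f

0: ✓ CMP  NZCV=0011
1: · SUBGE
2: ✓ MOVNE  r0←0xec
3: ✓ CMP  NZCV=0010
4: ✓ MOVGT  r2←0x1d
5: · MOVLT
6: ✓ CMP  NZCV=0010
7: ✓ ADDGE  r0←0x06
8: ✓ MOVGE  r2←0x6f
9: · MOVMI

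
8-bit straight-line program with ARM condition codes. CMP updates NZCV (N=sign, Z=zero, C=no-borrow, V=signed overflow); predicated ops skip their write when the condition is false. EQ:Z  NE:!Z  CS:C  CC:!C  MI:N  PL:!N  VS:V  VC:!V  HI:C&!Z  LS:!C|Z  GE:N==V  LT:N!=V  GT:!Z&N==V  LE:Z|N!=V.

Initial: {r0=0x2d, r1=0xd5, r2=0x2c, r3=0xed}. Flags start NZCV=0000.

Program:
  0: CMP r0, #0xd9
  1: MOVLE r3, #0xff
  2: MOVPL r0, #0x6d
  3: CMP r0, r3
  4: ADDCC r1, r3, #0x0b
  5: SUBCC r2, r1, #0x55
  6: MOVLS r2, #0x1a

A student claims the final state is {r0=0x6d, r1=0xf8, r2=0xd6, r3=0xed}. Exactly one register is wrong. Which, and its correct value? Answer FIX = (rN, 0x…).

FIX = (r2, 0x1a)

[0] flags=0000 → (cmp)
[1] flags=0000 LE?F → skip
[2] flags=0000 PL?T → r0=0x6d
[3] flags=1001 → (cmp)
[4] flags=1001 CC?T → r1=0xf8
[5] flags=1001 CC?T → r2=0xa3
[6] flags=1001 LS?T → r2=0x1a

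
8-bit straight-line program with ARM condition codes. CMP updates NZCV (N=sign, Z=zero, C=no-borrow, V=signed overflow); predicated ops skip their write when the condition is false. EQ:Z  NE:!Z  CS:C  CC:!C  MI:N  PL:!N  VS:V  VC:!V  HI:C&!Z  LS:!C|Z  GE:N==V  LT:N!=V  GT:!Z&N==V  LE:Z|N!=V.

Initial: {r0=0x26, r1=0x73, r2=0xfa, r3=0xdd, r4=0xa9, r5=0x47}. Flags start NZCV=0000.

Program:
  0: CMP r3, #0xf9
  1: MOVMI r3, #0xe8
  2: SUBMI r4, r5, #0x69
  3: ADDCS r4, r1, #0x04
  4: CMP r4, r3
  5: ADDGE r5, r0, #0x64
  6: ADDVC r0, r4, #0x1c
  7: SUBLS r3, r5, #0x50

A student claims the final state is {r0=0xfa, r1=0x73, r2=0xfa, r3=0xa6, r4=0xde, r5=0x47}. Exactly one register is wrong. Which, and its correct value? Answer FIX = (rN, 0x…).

FIX = (r3, 0xf7)

0: ✓ CMP  NZCV=1000
1: ✓ MOVMI  r3←0xe8
2: ✓ SUBMI  r4←0xde
3: · ADDCS
4: ✓ CMP  NZCV=1000
5: · ADDGE
6: ✓ ADDVC  r0←0xfa
7: ✓ SUBLS  r3←0xf7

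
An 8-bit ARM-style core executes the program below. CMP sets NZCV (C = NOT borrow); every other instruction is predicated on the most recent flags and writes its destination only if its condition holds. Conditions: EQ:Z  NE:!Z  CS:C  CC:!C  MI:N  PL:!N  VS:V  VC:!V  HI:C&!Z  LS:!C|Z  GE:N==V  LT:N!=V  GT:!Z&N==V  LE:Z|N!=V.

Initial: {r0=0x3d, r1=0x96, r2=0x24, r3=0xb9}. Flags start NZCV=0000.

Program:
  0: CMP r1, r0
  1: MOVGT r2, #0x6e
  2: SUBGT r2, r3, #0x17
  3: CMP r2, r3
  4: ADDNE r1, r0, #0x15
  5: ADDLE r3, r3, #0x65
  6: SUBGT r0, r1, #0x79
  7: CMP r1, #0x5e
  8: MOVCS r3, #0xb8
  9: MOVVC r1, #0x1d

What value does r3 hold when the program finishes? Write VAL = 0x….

[0] flags=0011 → (cmp)
[1] flags=0011 GT?F → skip
[2] flags=0011 GT?F → skip
[3] flags=0000 → (cmp)
[4] flags=0000 NE?T → r1=0x52
[5] flags=0000 LE?F → skip
[6] flags=0000 GT?T → r0=0xd9
[7] flags=1000 → (cmp)
[8] flags=1000 CS?F → skip
[9] flags=1000 VC?T → r1=0x1d

VAL = 0xb9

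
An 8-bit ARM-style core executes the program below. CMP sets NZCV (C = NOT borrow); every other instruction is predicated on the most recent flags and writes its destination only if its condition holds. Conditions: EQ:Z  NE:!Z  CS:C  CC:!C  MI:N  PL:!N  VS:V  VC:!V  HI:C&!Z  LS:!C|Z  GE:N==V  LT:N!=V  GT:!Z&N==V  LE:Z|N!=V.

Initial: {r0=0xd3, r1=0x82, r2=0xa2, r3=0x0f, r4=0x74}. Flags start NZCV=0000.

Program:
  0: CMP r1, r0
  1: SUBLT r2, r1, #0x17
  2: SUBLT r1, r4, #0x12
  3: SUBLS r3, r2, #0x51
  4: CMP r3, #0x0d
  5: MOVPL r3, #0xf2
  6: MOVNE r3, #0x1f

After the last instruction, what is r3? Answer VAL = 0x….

[0] flags=1000 → (cmp)
[1] flags=1000 LT?T → r2=0x6b
[2] flags=1000 LT?T → r1=0x62
[3] flags=1000 LS?T → r3=0x1a
[4] flags=0010 → (cmp)
[5] flags=0010 PL?T → r3=0xf2
[6] flags=0010 NE?T → r3=0x1f

VAL = 0x1f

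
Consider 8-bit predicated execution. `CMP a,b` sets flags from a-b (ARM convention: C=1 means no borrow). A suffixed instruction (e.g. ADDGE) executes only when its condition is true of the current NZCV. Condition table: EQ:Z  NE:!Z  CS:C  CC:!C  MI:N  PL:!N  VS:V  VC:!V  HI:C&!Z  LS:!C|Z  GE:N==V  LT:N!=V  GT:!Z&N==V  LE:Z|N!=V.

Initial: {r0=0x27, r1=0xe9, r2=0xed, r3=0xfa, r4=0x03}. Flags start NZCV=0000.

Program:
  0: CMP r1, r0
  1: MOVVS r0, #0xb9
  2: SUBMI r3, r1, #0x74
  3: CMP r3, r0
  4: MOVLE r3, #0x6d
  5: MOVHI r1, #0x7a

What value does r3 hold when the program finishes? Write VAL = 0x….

0: ✓ CMP  NZCV=1010
1: · MOVVS
2: ✓ SUBMI  r3←0x75
3: ✓ CMP  NZCV=0010
4: · MOVLE
5: ✓ MOVHI  r1←0x7a

VAL = 0x75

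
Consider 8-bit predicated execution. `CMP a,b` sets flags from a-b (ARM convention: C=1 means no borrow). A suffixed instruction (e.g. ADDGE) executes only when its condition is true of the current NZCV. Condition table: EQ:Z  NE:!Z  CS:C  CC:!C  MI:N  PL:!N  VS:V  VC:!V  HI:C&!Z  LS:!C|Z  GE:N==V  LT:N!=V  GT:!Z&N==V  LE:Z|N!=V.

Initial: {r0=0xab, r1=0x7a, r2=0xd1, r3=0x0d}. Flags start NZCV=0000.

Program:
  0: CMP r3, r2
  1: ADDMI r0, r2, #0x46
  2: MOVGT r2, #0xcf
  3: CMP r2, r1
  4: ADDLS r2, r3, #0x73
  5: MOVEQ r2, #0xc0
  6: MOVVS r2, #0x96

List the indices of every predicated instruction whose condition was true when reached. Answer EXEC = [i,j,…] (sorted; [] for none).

EXEC = [2,6]

0: ✓ CMP  NZCV=0000
1: · ADDMI
2: ✓ MOVGT  r2←0xcf
3: ✓ CMP  NZCV=0011
4: · ADDLS
5: · MOVEQ
6: ✓ MOVVS  r2←0x96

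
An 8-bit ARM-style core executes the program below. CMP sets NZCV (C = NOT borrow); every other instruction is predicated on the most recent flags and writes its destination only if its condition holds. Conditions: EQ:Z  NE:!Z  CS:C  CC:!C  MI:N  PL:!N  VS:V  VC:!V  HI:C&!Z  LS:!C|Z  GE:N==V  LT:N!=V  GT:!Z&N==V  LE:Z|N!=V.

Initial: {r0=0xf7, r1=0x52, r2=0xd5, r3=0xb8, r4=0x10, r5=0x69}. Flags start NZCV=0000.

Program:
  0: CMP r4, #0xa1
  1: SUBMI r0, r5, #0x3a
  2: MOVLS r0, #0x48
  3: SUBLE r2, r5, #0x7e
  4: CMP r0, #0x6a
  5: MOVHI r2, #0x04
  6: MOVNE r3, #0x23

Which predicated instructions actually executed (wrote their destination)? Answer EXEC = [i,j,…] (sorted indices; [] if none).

EXEC = [2,6]

[0] flags=0000 → (cmp)
[1] flags=0000 MI?F → skip
[2] flags=0000 LS?T → r0=0x48
[3] flags=0000 LE?F → skip
[4] flags=1000 → (cmp)
[5] flags=1000 HI?F → skip
[6] flags=1000 NE?T → r3=0x23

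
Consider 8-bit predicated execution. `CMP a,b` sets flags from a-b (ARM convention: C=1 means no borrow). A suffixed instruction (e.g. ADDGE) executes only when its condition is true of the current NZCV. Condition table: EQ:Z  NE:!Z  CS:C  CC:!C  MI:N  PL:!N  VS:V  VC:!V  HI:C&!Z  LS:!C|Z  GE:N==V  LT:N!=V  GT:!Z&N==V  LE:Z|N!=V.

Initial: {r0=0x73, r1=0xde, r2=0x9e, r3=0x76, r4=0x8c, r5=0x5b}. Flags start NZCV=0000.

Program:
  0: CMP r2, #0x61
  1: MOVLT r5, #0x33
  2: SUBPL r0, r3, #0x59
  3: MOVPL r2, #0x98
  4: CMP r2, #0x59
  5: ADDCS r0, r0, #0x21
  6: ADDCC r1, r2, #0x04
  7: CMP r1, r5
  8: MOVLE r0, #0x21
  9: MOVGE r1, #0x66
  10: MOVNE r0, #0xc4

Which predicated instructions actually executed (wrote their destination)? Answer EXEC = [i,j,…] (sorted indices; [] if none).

EXEC = [1,2,3,5,8,10]

[0] flags=0011 → (cmp)
[1] flags=0011 LT?T → r5=0x33
[2] flags=0011 PL?T → r0=0x1d
[3] flags=0011 PL?T → r2=0x98
[4] flags=0011 → (cmp)
[5] flags=0011 CS?T → r0=0x3e
[6] flags=0011 CC?F → skip
[7] flags=1010 → (cmp)
[8] flags=1010 LE?T → r0=0x21
[9] flags=1010 GE?F → skip
[10] flags=1010 NE?T → r0=0xc4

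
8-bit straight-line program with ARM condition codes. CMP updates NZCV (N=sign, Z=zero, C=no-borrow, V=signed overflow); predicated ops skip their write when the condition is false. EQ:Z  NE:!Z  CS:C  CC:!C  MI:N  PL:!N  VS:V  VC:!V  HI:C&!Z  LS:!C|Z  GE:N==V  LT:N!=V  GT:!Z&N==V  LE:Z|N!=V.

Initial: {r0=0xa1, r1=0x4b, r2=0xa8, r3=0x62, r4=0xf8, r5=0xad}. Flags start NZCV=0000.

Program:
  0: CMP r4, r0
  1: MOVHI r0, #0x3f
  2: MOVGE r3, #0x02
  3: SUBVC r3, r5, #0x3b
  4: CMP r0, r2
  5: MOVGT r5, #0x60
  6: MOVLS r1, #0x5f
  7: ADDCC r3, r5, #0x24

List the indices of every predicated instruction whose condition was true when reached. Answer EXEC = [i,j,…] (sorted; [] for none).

0: ✓ CMP  NZCV=0010
1: ✓ MOVHI  r0←0x3f
2: ✓ MOVGE  r3←0x02
3: ✓ SUBVC  r3←0x72
4: ✓ CMP  NZCV=1001
5: ✓ MOVGT  r5←0x60
6: ✓ MOVLS  r1←0x5f
7: ✓ ADDCC  r3←0x84

EXEC = [1,2,3,5,6,7]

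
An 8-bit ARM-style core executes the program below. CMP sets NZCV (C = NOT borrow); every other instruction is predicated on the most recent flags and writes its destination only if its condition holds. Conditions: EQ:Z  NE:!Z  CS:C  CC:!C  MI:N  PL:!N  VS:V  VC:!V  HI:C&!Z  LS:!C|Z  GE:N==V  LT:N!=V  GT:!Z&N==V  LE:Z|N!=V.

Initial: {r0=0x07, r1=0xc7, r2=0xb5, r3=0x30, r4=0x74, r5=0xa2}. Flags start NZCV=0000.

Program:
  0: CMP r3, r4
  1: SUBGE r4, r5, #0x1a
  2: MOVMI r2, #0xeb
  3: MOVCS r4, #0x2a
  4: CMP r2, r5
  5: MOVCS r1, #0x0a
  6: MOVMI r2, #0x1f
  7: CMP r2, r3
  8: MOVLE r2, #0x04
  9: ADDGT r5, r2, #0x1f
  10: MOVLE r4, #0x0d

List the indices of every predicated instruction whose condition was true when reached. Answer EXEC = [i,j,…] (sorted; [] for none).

EXEC = [2,5,8,10]

[0] flags=1000 → (cmp)
[1] flags=1000 GE?F → skip
[2] flags=1000 MI?T → r2=0xeb
[3] flags=1000 CS?F → skip
[4] flags=0010 → (cmp)
[5] flags=0010 CS?T → r1=0x0a
[6] flags=0010 MI?F → skip
[7] flags=1010 → (cmp)
[8] flags=1010 LE?T → r2=0x04
[9] flags=1010 GT?F → skip
[10] flags=1010 LE?T → r4=0x0d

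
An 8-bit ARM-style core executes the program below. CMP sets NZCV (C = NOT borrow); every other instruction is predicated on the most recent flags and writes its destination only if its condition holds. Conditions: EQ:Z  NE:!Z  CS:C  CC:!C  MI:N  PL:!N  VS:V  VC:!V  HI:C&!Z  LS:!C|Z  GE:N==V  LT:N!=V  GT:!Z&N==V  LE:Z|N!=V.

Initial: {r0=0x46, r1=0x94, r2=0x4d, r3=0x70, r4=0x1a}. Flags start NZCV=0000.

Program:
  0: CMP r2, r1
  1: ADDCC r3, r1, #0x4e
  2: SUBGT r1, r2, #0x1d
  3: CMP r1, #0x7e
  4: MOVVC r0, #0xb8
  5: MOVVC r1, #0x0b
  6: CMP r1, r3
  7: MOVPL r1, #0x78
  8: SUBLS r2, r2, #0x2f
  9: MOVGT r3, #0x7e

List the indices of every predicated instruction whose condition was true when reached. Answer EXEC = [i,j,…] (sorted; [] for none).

[0] flags=1001 → (cmp)
[1] flags=1001 CC?T → r3=0xe2
[2] flags=1001 GT?T → r1=0x30
[3] flags=1000 → (cmp)
[4] flags=1000 VC?T → r0=0xb8
[5] flags=1000 VC?T → r1=0x0b
[6] flags=0000 → (cmp)
[7] flags=0000 PL?T → r1=0x78
[8] flags=0000 LS?T → r2=0x1e
[9] flags=0000 GT?T → r3=0x7e

EXEC = [1,2,4,5,7,8,9]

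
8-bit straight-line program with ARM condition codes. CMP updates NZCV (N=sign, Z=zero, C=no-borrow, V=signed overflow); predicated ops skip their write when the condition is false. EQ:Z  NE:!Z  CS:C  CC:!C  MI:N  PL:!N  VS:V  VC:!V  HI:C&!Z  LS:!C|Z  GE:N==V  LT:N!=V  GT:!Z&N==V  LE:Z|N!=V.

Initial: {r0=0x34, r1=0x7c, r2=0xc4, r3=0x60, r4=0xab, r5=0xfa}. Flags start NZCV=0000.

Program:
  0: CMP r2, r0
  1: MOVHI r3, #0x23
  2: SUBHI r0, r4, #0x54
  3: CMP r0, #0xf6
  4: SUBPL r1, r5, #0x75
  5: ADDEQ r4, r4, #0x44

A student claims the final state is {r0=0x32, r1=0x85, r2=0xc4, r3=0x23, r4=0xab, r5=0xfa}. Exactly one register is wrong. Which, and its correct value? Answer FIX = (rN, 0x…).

[0] flags=1010 → (cmp)
[1] flags=1010 HI?T → r3=0x23
[2] flags=1010 HI?T → r0=0x57
[3] flags=0000 → (cmp)
[4] flags=0000 PL?T → r1=0x85
[5] flags=0000 EQ?F → skip

FIX = (r0, 0x57)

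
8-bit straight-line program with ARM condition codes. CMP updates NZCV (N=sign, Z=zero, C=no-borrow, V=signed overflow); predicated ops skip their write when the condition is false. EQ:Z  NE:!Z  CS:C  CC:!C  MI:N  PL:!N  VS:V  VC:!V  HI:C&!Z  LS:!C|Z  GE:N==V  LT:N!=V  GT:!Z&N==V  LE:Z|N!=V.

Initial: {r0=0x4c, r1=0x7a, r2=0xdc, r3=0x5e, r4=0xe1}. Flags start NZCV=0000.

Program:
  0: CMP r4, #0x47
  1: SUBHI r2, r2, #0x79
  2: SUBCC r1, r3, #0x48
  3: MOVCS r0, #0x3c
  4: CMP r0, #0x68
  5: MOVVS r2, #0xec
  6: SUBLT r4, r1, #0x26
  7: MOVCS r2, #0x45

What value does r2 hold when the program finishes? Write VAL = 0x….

[0] flags=1010 → (cmp)
[1] flags=1010 HI?T → r2=0x63
[2] flags=1010 CC?F → skip
[3] flags=1010 CS?T → r0=0x3c
[4] flags=1000 → (cmp)
[5] flags=1000 VS?F → skip
[6] flags=1000 LT?T → r4=0x54
[7] flags=1000 CS?F → skip

VAL = 0x63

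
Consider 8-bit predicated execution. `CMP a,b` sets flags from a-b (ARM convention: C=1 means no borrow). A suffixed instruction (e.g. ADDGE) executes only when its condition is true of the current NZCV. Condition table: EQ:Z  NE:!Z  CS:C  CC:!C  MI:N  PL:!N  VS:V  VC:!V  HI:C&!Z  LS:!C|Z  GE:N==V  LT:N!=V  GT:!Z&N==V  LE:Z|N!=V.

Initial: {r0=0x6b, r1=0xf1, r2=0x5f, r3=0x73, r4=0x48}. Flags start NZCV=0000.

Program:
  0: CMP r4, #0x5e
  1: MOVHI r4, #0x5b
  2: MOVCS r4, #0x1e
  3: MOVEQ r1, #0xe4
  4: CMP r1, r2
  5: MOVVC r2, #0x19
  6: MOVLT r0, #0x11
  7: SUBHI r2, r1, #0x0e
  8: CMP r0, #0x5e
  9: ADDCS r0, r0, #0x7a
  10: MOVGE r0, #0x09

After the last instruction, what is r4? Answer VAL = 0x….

0: ✓ CMP  NZCV=1000
1: · MOVHI
2: · MOVCS
3: · MOVEQ
4: ✓ CMP  NZCV=1010
5: ✓ MOVVC  r2←0x19
6: ✓ MOVLT  r0←0x11
7: ✓ SUBHI  r2←0xe3
8: ✓ CMP  NZCV=1000
9: · ADDCS
10: · MOVGE

VAL = 0x48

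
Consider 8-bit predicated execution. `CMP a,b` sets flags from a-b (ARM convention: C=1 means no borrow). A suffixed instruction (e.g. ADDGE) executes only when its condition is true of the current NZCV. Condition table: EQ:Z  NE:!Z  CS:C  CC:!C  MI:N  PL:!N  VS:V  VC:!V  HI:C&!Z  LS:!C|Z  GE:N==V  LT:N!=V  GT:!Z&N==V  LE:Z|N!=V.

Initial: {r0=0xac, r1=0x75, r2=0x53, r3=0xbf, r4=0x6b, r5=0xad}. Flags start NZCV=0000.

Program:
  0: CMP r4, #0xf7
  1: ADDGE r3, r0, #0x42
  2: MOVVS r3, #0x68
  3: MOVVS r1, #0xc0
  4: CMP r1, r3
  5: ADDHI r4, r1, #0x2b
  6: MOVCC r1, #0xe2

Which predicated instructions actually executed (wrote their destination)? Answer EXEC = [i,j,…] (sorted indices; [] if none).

[0] flags=0000 → (cmp)
[1] flags=0000 GE?T → r3=0xee
[2] flags=0000 VS?F → skip
[3] flags=0000 VS?F → skip
[4] flags=1001 → (cmp)
[5] flags=1001 HI?F → skip
[6] flags=1001 CC?T → r1=0xe2

EXEC = [1,6]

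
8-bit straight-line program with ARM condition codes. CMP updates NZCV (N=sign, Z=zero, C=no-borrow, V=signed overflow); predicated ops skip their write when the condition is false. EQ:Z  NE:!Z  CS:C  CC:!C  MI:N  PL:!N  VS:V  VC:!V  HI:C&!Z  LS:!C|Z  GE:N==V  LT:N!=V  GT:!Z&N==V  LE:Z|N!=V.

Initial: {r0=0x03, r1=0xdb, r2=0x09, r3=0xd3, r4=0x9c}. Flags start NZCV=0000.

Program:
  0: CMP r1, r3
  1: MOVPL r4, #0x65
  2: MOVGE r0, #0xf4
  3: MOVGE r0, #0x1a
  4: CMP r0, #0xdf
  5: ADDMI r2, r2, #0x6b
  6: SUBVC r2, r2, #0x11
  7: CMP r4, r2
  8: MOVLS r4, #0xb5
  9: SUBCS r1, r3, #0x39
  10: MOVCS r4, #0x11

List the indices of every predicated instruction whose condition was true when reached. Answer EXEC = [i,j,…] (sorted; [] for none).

0: ✓ CMP  NZCV=0010
1: ✓ MOVPL  r4←0x65
2: ✓ MOVGE  r0←0xf4
3: ✓ MOVGE  r0←0x1a
4: ✓ CMP  NZCV=0000
5: · ADDMI
6: ✓ SUBVC  r2←0xf8
7: ✓ CMP  NZCV=0000
8: ✓ MOVLS  r4←0xb5
9: · SUBCS
10: · MOVCS

EXEC = [1,2,3,6,8]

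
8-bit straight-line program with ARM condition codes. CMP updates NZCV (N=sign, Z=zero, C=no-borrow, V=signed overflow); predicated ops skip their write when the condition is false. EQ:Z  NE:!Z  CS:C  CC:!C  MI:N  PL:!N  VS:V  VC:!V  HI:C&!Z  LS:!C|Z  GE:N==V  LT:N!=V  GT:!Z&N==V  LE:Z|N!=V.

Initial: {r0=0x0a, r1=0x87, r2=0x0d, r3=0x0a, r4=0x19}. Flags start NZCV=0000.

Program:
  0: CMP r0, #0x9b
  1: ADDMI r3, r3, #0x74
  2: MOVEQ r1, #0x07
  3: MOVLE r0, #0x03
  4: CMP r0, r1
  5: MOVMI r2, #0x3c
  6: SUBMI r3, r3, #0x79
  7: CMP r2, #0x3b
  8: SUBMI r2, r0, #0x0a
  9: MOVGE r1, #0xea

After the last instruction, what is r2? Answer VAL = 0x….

VAL = 0x3c

[0] flags=0000 → (cmp)
[1] flags=0000 MI?F → skip
[2] flags=0000 EQ?F → skip
[3] flags=0000 LE?F → skip
[4] flags=1001 → (cmp)
[5] flags=1001 MI?T → r2=0x3c
[6] flags=1001 MI?T → r3=0x91
[7] flags=0010 → (cmp)
[8] flags=0010 MI?F → skip
[9] flags=0010 GE?T → r1=0xea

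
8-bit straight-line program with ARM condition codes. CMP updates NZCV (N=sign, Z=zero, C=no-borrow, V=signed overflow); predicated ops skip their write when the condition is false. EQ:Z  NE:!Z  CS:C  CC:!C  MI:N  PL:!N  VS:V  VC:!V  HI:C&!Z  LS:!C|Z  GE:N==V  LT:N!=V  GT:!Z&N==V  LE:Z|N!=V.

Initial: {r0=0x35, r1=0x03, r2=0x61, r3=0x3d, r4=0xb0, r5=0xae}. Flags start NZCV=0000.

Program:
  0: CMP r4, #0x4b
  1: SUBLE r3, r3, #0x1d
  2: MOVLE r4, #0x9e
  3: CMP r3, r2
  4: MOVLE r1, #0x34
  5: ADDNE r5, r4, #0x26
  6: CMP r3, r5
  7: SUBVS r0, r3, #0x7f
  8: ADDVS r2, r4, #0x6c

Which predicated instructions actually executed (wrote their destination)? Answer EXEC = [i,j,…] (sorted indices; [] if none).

EXEC = [1,2,4,5]

0: ✓ CMP  NZCV=0011
1: ✓ SUBLE  r3←0x20
2: ✓ MOVLE  r4←0x9e
3: ✓ CMP  NZCV=1000
4: ✓ MOVLE  r1←0x34
5: ✓ ADDNE  r5←0xc4
6: ✓ CMP  NZCV=0000
7: · SUBVS
8: · ADDVS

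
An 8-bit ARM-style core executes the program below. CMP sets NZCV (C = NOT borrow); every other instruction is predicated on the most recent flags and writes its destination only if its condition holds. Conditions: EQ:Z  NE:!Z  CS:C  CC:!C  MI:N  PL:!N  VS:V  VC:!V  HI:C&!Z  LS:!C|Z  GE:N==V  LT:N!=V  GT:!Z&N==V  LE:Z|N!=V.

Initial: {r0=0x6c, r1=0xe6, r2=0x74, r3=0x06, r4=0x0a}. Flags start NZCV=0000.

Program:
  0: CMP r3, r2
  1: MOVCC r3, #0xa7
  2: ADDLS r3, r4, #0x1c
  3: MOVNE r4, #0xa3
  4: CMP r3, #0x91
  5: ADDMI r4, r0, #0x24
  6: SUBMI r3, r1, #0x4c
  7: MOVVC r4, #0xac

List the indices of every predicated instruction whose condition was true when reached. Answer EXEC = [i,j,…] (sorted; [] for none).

[0] flags=1000 → (cmp)
[1] flags=1000 CC?T → r3=0xa7
[2] flags=1000 LS?T → r3=0x26
[3] flags=1000 NE?T → r4=0xa3
[4] flags=1001 → (cmp)
[5] flags=1001 MI?T → r4=0x90
[6] flags=1001 MI?T → r3=0x9a
[7] flags=1001 VC?F → skip

EXEC = [1,2,3,5,6]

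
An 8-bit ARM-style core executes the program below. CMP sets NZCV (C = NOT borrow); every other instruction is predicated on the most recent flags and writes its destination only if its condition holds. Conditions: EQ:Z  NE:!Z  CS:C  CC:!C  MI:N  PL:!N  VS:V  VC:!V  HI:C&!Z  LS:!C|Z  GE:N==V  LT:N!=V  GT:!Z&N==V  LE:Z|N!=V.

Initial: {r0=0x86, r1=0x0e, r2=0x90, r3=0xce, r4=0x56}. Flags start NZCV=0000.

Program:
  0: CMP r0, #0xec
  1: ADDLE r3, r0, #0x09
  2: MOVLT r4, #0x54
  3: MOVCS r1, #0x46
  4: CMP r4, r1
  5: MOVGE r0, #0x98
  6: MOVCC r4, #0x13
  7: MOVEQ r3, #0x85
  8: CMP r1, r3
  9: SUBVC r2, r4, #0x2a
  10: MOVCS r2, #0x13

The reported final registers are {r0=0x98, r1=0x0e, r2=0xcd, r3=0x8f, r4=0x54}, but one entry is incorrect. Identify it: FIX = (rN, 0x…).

FIX = (r2, 0x2a)

0: ✓ CMP  NZCV=1000
1: ✓ ADDLE  r3←0x8f
2: ✓ MOVLT  r4←0x54
3: · MOVCS
4: ✓ CMP  NZCV=0010
5: ✓ MOVGE  r0←0x98
6: · MOVCC
7: · MOVEQ
8: ✓ CMP  NZCV=0000
9: ✓ SUBVC  r2←0x2a
10: · MOVCS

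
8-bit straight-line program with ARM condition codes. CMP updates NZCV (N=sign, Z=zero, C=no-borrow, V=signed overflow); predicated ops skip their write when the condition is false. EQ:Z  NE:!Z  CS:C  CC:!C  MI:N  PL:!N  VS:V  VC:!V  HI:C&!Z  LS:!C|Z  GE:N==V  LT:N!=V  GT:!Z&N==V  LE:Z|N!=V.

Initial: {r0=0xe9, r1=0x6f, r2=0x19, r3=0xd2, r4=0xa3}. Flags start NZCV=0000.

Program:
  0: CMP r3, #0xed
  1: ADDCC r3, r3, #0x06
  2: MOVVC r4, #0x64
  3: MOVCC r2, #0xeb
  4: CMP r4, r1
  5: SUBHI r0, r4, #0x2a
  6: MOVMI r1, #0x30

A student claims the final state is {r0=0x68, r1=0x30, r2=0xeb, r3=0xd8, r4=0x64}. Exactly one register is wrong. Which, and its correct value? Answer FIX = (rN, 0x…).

FIX = (r0, 0xe9)

[0] flags=1000 → (cmp)
[1] flags=1000 CC?T → r3=0xd8
[2] flags=1000 VC?T → r4=0x64
[3] flags=1000 CC?T → r2=0xeb
[4] flags=1000 → (cmp)
[5] flags=1000 HI?F → skip
[6] flags=1000 MI?T → r1=0x30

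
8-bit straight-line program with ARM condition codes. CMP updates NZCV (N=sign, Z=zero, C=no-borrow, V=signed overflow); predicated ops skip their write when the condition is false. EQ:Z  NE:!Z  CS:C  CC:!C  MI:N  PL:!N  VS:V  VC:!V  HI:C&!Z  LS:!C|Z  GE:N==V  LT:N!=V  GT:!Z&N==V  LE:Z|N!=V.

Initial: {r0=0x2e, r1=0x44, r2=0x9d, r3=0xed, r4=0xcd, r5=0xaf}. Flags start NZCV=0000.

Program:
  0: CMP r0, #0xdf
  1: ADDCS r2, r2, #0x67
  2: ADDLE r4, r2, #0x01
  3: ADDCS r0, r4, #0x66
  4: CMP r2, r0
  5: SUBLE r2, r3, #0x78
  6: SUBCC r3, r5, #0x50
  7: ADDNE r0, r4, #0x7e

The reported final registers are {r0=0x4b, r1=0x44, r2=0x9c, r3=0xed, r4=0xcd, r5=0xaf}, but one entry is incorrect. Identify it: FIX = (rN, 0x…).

0: ✓ CMP  NZCV=0000
1: · ADDCS
2: · ADDLE
3: · ADDCS
4: ✓ CMP  NZCV=0011
5: ✓ SUBLE  r2←0x75
6: · SUBCC
7: ✓ ADDNE  r0←0x4b

FIX = (r2, 0x75)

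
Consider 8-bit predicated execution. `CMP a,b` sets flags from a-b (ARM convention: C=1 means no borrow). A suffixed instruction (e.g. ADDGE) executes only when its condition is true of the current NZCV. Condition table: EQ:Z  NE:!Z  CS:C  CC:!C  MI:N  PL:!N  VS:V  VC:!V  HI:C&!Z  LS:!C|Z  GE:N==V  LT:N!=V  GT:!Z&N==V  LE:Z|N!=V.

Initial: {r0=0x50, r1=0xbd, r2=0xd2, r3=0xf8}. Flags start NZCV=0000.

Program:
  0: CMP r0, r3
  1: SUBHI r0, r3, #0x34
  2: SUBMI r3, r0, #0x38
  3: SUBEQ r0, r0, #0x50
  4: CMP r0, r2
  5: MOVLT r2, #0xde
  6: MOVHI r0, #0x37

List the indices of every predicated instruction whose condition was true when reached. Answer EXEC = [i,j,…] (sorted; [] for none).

EXEC = []

0: ✓ CMP  NZCV=0000
1: · SUBHI
2: · SUBMI
3: · SUBEQ
4: ✓ CMP  NZCV=0000
5: · MOVLT
6: · MOVHI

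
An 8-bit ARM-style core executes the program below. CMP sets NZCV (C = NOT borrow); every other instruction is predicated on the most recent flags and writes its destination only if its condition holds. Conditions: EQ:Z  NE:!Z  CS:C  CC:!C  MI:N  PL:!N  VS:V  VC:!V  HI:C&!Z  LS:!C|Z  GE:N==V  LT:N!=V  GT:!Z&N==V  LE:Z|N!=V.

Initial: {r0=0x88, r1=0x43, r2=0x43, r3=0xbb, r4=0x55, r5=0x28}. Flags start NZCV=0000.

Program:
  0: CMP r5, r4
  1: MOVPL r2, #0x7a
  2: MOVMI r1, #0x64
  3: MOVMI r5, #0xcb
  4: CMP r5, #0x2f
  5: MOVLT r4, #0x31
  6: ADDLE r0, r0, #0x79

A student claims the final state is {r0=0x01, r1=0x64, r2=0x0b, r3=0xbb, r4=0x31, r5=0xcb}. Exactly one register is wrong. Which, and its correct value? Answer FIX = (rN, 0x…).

FIX = (r2, 0x43)

[0] flags=1000 → (cmp)
[1] flags=1000 PL?F → skip
[2] flags=1000 MI?T → r1=0x64
[3] flags=1000 MI?T → r5=0xcb
[4] flags=1010 → (cmp)
[5] flags=1010 LT?T → r4=0x31
[6] flags=1010 LE?T → r0=0x01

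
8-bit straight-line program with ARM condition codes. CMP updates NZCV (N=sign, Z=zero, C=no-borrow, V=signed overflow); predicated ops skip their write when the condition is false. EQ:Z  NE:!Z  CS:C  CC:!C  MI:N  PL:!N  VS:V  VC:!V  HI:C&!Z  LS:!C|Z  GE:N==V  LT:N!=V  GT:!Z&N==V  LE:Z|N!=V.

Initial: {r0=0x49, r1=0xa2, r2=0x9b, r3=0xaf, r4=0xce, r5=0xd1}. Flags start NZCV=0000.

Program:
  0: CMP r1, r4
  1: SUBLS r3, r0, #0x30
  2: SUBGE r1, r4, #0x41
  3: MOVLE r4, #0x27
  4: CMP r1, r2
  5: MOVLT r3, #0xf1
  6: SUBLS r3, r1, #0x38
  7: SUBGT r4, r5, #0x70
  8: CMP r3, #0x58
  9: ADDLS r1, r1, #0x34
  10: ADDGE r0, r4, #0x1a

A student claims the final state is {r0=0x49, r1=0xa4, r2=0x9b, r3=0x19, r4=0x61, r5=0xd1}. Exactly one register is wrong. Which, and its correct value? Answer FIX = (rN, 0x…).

FIX = (r1, 0xd6)

0: ✓ CMP  NZCV=1000
1: ✓ SUBLS  r3←0x19
2: · SUBGE
3: ✓ MOVLE  r4←0x27
4: ✓ CMP  NZCV=0010
5: · MOVLT
6: · SUBLS
7: ✓ SUBGT  r4←0x61
8: ✓ CMP  NZCV=1000
9: ✓ ADDLS  r1←0xd6
10: · ADDGE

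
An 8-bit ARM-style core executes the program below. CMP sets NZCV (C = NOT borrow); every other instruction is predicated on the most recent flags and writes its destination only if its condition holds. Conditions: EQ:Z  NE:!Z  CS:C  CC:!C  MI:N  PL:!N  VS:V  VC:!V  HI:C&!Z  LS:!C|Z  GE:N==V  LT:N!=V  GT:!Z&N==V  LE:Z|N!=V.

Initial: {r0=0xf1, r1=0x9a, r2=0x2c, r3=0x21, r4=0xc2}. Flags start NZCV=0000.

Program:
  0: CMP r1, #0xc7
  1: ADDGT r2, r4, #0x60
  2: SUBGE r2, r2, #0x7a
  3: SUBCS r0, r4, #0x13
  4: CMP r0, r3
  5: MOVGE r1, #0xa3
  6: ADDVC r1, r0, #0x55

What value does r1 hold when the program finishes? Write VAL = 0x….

VAL = 0x46

0: ✓ CMP  NZCV=1000
1: · ADDGT
2: · SUBGE
3: · SUBCS
4: ✓ CMP  NZCV=1010
5: · MOVGE
6: ✓ ADDVC  r1←0x46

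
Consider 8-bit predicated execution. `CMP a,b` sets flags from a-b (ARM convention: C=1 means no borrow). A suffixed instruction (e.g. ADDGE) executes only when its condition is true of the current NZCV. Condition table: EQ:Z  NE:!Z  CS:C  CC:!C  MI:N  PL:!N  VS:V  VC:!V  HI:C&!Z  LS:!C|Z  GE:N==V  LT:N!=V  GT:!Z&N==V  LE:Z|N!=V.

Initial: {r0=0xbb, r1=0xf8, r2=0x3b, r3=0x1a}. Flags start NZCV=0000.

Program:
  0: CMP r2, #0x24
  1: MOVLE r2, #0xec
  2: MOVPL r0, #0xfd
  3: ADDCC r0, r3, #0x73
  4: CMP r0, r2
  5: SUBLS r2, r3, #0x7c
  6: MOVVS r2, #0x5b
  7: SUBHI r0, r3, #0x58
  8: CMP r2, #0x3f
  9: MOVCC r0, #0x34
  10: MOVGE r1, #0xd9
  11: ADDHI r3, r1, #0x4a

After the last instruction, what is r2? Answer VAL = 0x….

VAL = 0x3b

[0] flags=0010 → (cmp)
[1] flags=0010 LE?F → skip
[2] flags=0010 PL?T → r0=0xfd
[3] flags=0010 CC?F → skip
[4] flags=1010 → (cmp)
[5] flags=1010 LS?F → skip
[6] flags=1010 VS?F → skip
[7] flags=1010 HI?T → r0=0xc2
[8] flags=1000 → (cmp)
[9] flags=1000 CC?T → r0=0x34
[10] flags=1000 GE?F → skip
[11] flags=1000 HI?F → skip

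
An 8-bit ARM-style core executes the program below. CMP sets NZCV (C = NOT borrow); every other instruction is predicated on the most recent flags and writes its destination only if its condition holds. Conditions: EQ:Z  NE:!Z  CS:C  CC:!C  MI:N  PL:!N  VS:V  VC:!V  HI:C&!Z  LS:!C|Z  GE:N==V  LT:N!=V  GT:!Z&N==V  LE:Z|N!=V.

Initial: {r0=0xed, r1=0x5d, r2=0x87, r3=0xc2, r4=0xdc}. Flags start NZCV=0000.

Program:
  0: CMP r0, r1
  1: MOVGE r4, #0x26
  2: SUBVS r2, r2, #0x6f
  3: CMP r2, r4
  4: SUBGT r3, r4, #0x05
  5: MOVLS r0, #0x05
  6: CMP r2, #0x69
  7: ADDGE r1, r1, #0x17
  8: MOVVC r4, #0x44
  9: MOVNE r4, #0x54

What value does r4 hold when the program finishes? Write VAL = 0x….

[0] flags=1010 → (cmp)
[1] flags=1010 GE?F → skip
[2] flags=1010 VS?F → skip
[3] flags=1000 → (cmp)
[4] flags=1000 GT?F → skip
[5] flags=1000 LS?T → r0=0x05
[6] flags=0011 → (cmp)
[7] flags=0011 GE?F → skip
[8] flags=0011 VC?F → skip
[9] flags=0011 NE?T → r4=0x54

VAL = 0x54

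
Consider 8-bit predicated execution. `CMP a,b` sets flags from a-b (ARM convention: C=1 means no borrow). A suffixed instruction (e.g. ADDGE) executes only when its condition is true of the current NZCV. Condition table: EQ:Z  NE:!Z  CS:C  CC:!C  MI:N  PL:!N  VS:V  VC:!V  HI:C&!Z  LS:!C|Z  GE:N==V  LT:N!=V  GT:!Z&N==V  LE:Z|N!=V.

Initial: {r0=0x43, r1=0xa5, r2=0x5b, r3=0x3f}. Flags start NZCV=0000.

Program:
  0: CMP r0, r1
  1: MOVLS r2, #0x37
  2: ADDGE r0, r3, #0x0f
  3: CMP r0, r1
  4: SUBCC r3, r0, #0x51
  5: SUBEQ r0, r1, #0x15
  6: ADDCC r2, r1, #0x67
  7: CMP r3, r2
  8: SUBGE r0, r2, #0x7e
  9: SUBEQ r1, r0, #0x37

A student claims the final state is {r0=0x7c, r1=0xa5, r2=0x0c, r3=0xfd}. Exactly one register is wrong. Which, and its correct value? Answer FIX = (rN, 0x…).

FIX = (r0, 0x4e)

0: ✓ CMP  NZCV=1001
1: ✓ MOVLS  r2←0x37
2: ✓ ADDGE  r0←0x4e
3: ✓ CMP  NZCV=1001
4: ✓ SUBCC  r3←0xfd
5: · SUBEQ
6: ✓ ADDCC  r2←0x0c
7: ✓ CMP  NZCV=1010
8: · SUBGE
9: · SUBEQ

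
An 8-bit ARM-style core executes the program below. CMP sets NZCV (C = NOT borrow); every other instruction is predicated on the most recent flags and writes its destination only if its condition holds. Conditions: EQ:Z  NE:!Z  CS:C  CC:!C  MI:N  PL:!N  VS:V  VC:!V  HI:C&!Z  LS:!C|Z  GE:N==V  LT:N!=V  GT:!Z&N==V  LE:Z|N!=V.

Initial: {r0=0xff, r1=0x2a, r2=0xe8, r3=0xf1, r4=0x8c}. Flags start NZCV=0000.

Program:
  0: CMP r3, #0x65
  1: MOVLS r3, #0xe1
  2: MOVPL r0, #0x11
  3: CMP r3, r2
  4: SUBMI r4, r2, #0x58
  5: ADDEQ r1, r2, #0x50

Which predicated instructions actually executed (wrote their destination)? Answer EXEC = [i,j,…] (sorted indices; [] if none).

EXEC = []

[0] flags=1010 → (cmp)
[1] flags=1010 LS?F → skip
[2] flags=1010 PL?F → skip
[3] flags=0010 → (cmp)
[4] flags=0010 MI?F → skip
[5] flags=0010 EQ?F → skip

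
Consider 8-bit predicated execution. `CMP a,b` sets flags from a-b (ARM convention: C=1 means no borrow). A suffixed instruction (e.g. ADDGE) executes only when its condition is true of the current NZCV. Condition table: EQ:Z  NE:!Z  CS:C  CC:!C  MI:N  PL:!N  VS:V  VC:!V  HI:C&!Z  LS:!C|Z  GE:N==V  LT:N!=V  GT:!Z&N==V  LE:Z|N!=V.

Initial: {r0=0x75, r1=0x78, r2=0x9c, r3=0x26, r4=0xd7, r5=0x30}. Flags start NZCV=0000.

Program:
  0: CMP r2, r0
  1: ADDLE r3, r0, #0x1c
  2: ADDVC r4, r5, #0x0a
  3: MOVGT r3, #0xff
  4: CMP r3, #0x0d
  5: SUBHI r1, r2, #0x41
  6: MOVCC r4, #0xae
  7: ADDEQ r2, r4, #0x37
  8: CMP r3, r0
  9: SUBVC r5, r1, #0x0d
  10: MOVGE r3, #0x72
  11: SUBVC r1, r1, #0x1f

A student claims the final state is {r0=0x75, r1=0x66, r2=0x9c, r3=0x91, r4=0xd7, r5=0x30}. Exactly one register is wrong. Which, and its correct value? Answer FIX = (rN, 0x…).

[0] flags=0011 → (cmp)
[1] flags=0011 LE?T → r3=0x91
[2] flags=0011 VC?F → skip
[3] flags=0011 GT?F → skip
[4] flags=1010 → (cmp)
[5] flags=1010 HI?T → r1=0x5b
[6] flags=1010 CC?F → skip
[7] flags=1010 EQ?F → skip
[8] flags=0011 → (cmp)
[9] flags=0011 VC?F → skip
[10] flags=0011 GE?F → skip
[11] flags=0011 VC?F → skip

FIX = (r1, 0x5b)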